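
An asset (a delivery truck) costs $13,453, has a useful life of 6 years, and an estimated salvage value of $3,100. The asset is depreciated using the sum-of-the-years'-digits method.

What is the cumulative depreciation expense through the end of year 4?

Depreciable base = $13,453 − $3,100 = $10,353.
Sum of the years' digits = 6+5+4+3+2+1 = 21.
Year 1: $10,353 × 6/21 = $2,958. Book value $10,495.
Year 2: $10,353 × 5/21 = $2,465. Book value $8,030.
Year 3: $10,353 × 4/21 = $1,972. Book value $6,058.
Year 4: $10,353 × 3/21 = $1,479. Book value $4,579.
Accumulated through year 4 = $13,453 − $4,579 = $8,874.

$8,874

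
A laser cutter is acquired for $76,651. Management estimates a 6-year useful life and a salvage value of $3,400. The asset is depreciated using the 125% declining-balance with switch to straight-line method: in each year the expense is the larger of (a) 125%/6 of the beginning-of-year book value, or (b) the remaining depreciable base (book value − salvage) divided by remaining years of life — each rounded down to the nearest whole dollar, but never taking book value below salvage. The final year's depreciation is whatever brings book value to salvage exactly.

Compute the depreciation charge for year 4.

$11,160

Depreciable base = $76,651 − $3,400 = $73,251.
Year 1: DB = ⌊$76,651 × 125%/6⌋ = $15,968; SL = ⌊$73,251/6⌋ = $12,208 → take DB $15,968. Book value $60,683.
Year 2: DB = ⌊$60,683 × 125%/6⌋ = $12,642; SL = ⌊$57,283/5⌋ = $11,456 → take DB $12,642. Book value $48,041.
Year 3: DB = ⌊$48,041 × 125%/6⌋ = $10,008; SL = ⌊$44,641/4⌋ = $11,160 → take SL $11,160. Book value $36,881.
Year 4: DB = ⌊$36,881 × 125%/6⌋ = $7,683; SL = ⌊$33,481/3⌋ = $11,160 → take SL $11,160. Book value $25,721.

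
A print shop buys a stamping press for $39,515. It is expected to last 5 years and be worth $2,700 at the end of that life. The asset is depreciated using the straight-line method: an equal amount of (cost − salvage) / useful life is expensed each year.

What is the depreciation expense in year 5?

Depreciable base = $39,515 − $2,700 = $36,815.
Annual expense = $36,815 / 5 = $7,363.

$7,363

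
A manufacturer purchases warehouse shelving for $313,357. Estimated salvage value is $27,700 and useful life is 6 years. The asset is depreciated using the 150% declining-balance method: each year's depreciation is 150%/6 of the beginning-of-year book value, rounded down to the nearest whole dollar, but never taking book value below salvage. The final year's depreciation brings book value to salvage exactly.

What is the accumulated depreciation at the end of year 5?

Depreciable base = $313,357 − $27,700 = $285,657.
Year 1: ⌊$313,357 × 150%/6⌋ = $78,339. Book value $235,018.
Year 2: ⌊$235,018 × 150%/6⌋ = $58,754. Book value $176,264.
Year 3: ⌊$176,264 × 150%/6⌋ = $44,066. Book value $132,198.
Year 4: ⌊$132,198 × 150%/6⌋ = $33,049. Book value $99,149.
Year 5: ⌊$99,149 × 150%/6⌋ = $24,787. Book value $74,362.
Accumulated through year 5 = $313,357 − $74,362 = $238,995.

$238,995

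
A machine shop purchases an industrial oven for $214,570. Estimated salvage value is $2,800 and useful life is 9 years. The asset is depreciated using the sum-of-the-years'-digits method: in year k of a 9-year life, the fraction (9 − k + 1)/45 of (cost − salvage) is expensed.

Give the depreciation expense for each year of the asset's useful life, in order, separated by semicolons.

$42,354; $37,648; $32,942; $28,236; $23,530; $18,824; $14,118; $9,412; $4,706

Depreciable base = $214,570 − $2,800 = $211,770.
Sum of the years' digits = 9+8+7+6+5+4+3+2+1 = 45.
Year 1: $211,770 × 9/45 = $42,354. Book value $172,216.
Year 2: $211,770 × 8/45 = $37,648. Book value $134,568.
Year 3: $211,770 × 7/45 = $32,942. Book value $101,626.
Year 4: $211,770 × 6/45 = $28,236. Book value $73,390.
Year 5: $211,770 × 5/45 = $23,530. Book value $49,860.
Year 6: $211,770 × 4/45 = $18,824. Book value $31,036.
Year 7: $211,770 × 3/45 = $14,118. Book value $16,918.
Year 8: $211,770 × 2/45 = $9,412. Book value $7,506.
Year 9: $211,770 × 1/45 = $4,706. Book value $2,800.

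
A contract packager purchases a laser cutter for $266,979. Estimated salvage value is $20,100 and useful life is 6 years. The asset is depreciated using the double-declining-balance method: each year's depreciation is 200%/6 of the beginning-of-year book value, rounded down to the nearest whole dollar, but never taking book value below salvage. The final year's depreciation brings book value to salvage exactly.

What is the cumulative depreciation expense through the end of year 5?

Depreciable base = $266,979 − $20,100 = $246,879.
Year 1: ⌊$266,979 × 200%/6⌋ = $88,993. Book value $177,986.
Year 2: ⌊$177,986 × 200%/6⌋ = $59,328. Book value $118,658.
Year 3: ⌊$118,658 × 200%/6⌋ = $39,552. Book value $79,106.
Year 4: ⌊$79,106 × 200%/6⌋ = $26,368. Book value $52,738.
Year 5: ⌊$52,738 × 200%/6⌋ = $17,579. Book value $35,159.
Accumulated through year 5 = $266,979 − $35,159 = $231,820.

$231,820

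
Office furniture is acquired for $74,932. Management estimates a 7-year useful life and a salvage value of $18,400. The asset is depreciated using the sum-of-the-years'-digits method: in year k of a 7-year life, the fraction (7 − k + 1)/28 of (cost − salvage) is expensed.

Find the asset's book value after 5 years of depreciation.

$24,457

Depreciable base = $74,932 − $18,400 = $56,532.
Sum of the years' digits = 7+6+5+4+3+2+1 = 28.
Year 1: $56,532 × 7/28 = $14,133. Book value $60,799.
Year 2: $56,532 × 6/28 = $12,114. Book value $48,685.
Year 3: $56,532 × 5/28 = $10,095. Book value $38,590.
Year 4: $56,532 × 4/28 = $8,076. Book value $30,514.
Year 5: $56,532 × 3/28 = $6,057. Book value $24,457.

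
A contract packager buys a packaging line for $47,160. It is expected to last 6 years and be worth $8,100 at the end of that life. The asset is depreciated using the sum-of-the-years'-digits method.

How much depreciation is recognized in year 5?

$3,720

Depreciable base = $47,160 − $8,100 = $39,060.
Sum of the years' digits = 6+5+4+3+2+1 = 21.
Year 1: $39,060 × 6/21 = $11,160. Book value $36,000.
Year 2: $39,060 × 5/21 = $9,300. Book value $26,700.
Year 3: $39,060 × 4/21 = $7,440. Book value $19,260.
Year 4: $39,060 × 3/21 = $5,580. Book value $13,680.
Year 5: $39,060 × 2/21 = $3,720. Book value $9,960.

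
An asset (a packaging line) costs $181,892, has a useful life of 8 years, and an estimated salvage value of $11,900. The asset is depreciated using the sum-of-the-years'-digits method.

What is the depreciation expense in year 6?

Depreciable base = $181,892 − $11,900 = $169,992.
Sum of the years' digits = 8+7+6+5+4+3+2+1 = 36.
Year 1: $169,992 × 8/36 = $37,776. Book value $144,116.
Year 2: $169,992 × 7/36 = $33,054. Book value $111,062.
Year 3: $169,992 × 6/36 = $28,332. Book value $82,730.
Year 4: $169,992 × 5/36 = $23,610. Book value $59,120.
Year 5: $169,992 × 4/36 = $18,888. Book value $40,232.
Year 6: $169,992 × 3/36 = $14,166. Book value $26,066.

$14,166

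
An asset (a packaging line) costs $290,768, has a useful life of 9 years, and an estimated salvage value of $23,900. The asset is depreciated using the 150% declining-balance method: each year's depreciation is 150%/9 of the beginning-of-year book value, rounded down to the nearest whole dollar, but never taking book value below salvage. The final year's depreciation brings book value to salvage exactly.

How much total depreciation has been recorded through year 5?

$173,913

Depreciable base = $290,768 − $23,900 = $266,868.
Year 1: ⌊$290,768 × 150%/9⌋ = $48,461. Book value $242,307.
Year 2: ⌊$242,307 × 150%/9⌋ = $40,384. Book value $201,923.
Year 3: ⌊$201,923 × 150%/9⌋ = $33,653. Book value $168,270.
Year 4: ⌊$168,270 × 150%/9⌋ = $28,045. Book value $140,225.
Year 5: ⌊$140,225 × 150%/9⌋ = $23,370. Book value $116,855.
Accumulated through year 5 = $290,768 − $116,855 = $173,913.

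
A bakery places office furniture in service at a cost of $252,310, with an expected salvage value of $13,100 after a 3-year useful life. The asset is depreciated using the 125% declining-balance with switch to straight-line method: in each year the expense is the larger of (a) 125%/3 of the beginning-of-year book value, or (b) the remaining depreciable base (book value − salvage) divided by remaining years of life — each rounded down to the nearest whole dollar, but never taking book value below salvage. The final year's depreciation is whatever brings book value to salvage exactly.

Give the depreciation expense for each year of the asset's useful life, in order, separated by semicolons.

$105,129; $67,040; $67,041

Depreciable base = $252,310 − $13,100 = $239,210.
Year 1: DB = ⌊$252,310 × 125%/3⌋ = $105,129; SL = ⌊$239,210/3⌋ = $79,736 → take DB $105,129. Book value $147,181.
Year 2: DB = ⌊$147,181 × 125%/3⌋ = $61,325; SL = ⌊$134,081/2⌋ = $67,040 → take SL $67,040. Book value $80,141.
Year 3 (final): $80,141 − $13,100 = $67,041. Book value $13,100.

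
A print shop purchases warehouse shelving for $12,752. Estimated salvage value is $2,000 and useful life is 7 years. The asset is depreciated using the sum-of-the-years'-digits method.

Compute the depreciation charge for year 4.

$1,536

Depreciable base = $12,752 − $2,000 = $10,752.
Sum of the years' digits = 7+6+5+4+3+2+1 = 28.
Year 1: $10,752 × 7/28 = $2,688. Book value $10,064.
Year 2: $10,752 × 6/28 = $2,304. Book value $7,760.
Year 3: $10,752 × 5/28 = $1,920. Book value $5,840.
Year 4: $10,752 × 4/28 = $1,536. Book value $4,304.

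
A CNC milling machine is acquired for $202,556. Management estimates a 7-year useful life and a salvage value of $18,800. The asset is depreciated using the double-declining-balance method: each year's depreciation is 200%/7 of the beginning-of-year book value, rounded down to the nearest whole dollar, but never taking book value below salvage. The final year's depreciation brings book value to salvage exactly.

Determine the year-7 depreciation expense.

$8,103

Depreciable base = $202,556 − $18,800 = $183,756.
Year 1: ⌊$202,556 × 200%/7⌋ = $57,873. Book value $144,683.
Year 2: ⌊$144,683 × 200%/7⌋ = $41,338. Book value $103,345.
Year 3: ⌊$103,345 × 200%/7⌋ = $29,527. Book value $73,818.
Year 4: ⌊$73,818 × 200%/7⌋ = $21,090. Book value $52,728.
Year 5: ⌊$52,728 × 200%/7⌋ = $15,065. Book value $37,663.
Year 6: ⌊$37,663 × 200%/7⌋ = $10,760. Book value $26,903.
Year 7 (final): $26,903 − $18,800 = $8,103. Book value $18,800.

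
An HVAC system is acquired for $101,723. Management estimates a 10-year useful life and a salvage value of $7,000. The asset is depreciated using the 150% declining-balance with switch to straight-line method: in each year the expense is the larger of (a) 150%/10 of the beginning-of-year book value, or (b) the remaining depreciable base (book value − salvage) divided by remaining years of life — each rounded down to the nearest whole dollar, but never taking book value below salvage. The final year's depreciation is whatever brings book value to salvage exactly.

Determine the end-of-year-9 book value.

Depreciable base = $101,723 − $7,000 = $94,723.
Year 1: DB = ⌊$101,723 × 150%/10⌋ = $15,258; SL = ⌊$94,723/10⌋ = $9,472 → take DB $15,258. Book value $86,465.
Year 2: DB = ⌊$86,465 × 150%/10⌋ = $12,969; SL = ⌊$79,465/9⌋ = $8,829 → take DB $12,969. Book value $73,496.
Year 3: DB = ⌊$73,496 × 150%/10⌋ = $11,024; SL = ⌊$66,496/8⌋ = $8,312 → take DB $11,024. Book value $62,472.
Year 4: DB = ⌊$62,472 × 150%/10⌋ = $9,370; SL = ⌊$55,472/7⌋ = $7,924 → take DB $9,370. Book value $53,102.
Year 5: DB = ⌊$53,102 × 150%/10⌋ = $7,965; SL = ⌊$46,102/6⌋ = $7,683 → take DB $7,965. Book value $45,137.
Year 6: DB = ⌊$45,137 × 150%/10⌋ = $6,770; SL = ⌊$38,137/5⌋ = $7,627 → take SL $7,627. Book value $37,510.
Year 7: DB = ⌊$37,510 × 150%/10⌋ = $5,626; SL = ⌊$30,510/4⌋ = $7,627 → take SL $7,627. Book value $29,883.
Year 8: DB = ⌊$29,883 × 150%/10⌋ = $4,482; SL = ⌊$22,883/3⌋ = $7,627 → take SL $7,627. Book value $22,256.
Year 9: DB = ⌊$22,256 × 150%/10⌋ = $3,338; SL = ⌊$15,256/2⌋ = $7,628 → take SL $7,628. Book value $14,628.

$14,628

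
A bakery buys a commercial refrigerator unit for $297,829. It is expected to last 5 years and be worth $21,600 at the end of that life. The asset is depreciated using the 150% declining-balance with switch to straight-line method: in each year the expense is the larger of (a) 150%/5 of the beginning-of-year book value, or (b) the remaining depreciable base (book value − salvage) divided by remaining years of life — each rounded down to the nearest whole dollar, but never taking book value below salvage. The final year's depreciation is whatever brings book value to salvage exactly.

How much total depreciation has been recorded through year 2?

Depreciable base = $297,829 − $21,600 = $276,229.
Year 1: DB = ⌊$297,829 × 150%/5⌋ = $89,348; SL = ⌊$276,229/5⌋ = $55,245 → take DB $89,348. Book value $208,481.
Year 2: DB = ⌊$208,481 × 150%/5⌋ = $62,544; SL = ⌊$186,881/4⌋ = $46,720 → take DB $62,544. Book value $145,937.
Accumulated through year 2 = $297,829 − $145,937 = $151,892.

$151,892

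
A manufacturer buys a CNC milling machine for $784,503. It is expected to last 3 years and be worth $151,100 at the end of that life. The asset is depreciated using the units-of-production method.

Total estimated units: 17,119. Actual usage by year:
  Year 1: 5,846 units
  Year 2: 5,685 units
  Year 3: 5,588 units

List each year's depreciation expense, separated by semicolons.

$216,302; $210,345; $206,756

Depreciable base = $784,503 − $151,100 = $633,403.
Rate = $633,403 / 17,119 units = $37 per unit.
Year 1: 5,846 × $37 = $216,302. Book value $568,201.
Year 2: 5,685 × $37 = $210,345. Book value $357,856.
Year 3: 5,588 × $37 = $206,756. Book value $151,100.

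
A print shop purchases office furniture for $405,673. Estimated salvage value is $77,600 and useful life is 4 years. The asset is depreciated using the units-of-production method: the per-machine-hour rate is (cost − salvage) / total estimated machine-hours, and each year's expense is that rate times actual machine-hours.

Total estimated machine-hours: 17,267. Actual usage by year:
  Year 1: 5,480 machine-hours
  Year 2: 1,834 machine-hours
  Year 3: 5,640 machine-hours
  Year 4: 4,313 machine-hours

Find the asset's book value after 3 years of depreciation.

$159,547

Depreciable base = $405,673 − $77,600 = $328,073.
Rate = $328,073 / 17,267 machine-hours = $19 per machine-hour.
Year 1: 5,480 × $19 = $104,120. Book value $301,553.
Year 2: 1,834 × $19 = $34,846. Book value $266,707.
Year 3: 5,640 × $19 = $107,160. Book value $159,547.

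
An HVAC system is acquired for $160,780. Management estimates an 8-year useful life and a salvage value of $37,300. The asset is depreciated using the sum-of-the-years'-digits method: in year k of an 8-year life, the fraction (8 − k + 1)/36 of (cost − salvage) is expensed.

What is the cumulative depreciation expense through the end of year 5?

Depreciable base = $160,780 − $37,300 = $123,480.
Sum of the years' digits = 8+7+6+5+4+3+2+1 = 36.
Year 1: $123,480 × 8/36 = $27,440. Book value $133,340.
Year 2: $123,480 × 7/36 = $24,010. Book value $109,330.
Year 3: $123,480 × 6/36 = $20,580. Book value $88,750.
Year 4: $123,480 × 5/36 = $17,150. Book value $71,600.
Year 5: $123,480 × 4/36 = $13,720. Book value $57,880.
Accumulated through year 5 = $160,780 − $57,880 = $102,900.

$102,900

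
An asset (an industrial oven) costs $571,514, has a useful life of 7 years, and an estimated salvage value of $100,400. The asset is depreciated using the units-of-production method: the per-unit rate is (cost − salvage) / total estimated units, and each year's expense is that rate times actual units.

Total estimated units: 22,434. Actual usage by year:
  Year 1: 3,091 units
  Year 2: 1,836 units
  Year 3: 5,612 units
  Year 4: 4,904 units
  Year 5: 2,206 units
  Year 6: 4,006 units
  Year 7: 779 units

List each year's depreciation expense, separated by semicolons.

Depreciable base = $571,514 − $100,400 = $471,114.
Rate = $471,114 / 22,434 units = $21 per unit.
Year 1: 3,091 × $21 = $64,911. Book value $506,603.
Year 2: 1,836 × $21 = $38,556. Book value $468,047.
Year 3: 5,612 × $21 = $117,852. Book value $350,195.
Year 4: 4,904 × $21 = $102,984. Book value $247,211.
Year 5: 2,206 × $21 = $46,326. Book value $200,885.
Year 6: 4,006 × $21 = $84,126. Book value $116,759.
Year 7: 779 × $21 = $16,359. Book value $100,400.

$64,911; $38,556; $117,852; $102,984; $46,326; $84,126; $16,359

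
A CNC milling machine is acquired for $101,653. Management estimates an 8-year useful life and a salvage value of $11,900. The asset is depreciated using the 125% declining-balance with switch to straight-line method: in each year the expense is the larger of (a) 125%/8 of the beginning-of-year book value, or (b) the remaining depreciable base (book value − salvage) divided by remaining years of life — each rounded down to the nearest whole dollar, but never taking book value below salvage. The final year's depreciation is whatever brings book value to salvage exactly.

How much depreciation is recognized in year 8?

Depreciable base = $101,653 − $11,900 = $89,753.
Year 1: DB = ⌊$101,653 × 125%/8⌋ = $15,883; SL = ⌊$89,753/8⌋ = $11,219 → take DB $15,883. Book value $85,770.
Year 2: DB = ⌊$85,770 × 125%/8⌋ = $13,401; SL = ⌊$73,870/7⌋ = $10,552 → take DB $13,401. Book value $72,369.
Year 3: DB = ⌊$72,369 × 125%/8⌋ = $11,307; SL = ⌊$60,469/6⌋ = $10,078 → take DB $11,307. Book value $61,062.
Year 4: DB = ⌊$61,062 × 125%/8⌋ = $9,540; SL = ⌊$49,162/5⌋ = $9,832 → take SL $9,832. Book value $51,230.
Year 5: DB = ⌊$51,230 × 125%/8⌋ = $8,004; SL = ⌊$39,330/4⌋ = $9,832 → take SL $9,832. Book value $41,398.
Year 6: DB = ⌊$41,398 × 125%/8⌋ = $6,468; SL = ⌊$29,498/3⌋ = $9,832 → take SL $9,832. Book value $31,566.
Year 7: DB = ⌊$31,566 × 125%/8⌋ = $4,932; SL = ⌊$19,666/2⌋ = $9,833 → take SL $9,833. Book value $21,733.
Year 8 (final): $21,733 − $11,900 = $9,833. Book value $11,900.

$9,833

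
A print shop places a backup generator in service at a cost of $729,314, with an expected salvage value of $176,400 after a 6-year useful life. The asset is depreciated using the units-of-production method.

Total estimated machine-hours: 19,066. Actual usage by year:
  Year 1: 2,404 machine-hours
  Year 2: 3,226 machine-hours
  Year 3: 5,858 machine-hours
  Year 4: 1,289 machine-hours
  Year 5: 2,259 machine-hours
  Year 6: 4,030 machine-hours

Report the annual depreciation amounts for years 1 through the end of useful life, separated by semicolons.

Depreciable base = $729,314 − $176,400 = $552,914.
Rate = $552,914 / 19,066 machine-hours = $29 per machine-hour.
Year 1: 2,404 × $29 = $69,716. Book value $659,598.
Year 2: 3,226 × $29 = $93,554. Book value $566,044.
Year 3: 5,858 × $29 = $169,882. Book value $396,162.
Year 4: 1,289 × $29 = $37,381. Book value $358,781.
Year 5: 2,259 × $29 = $65,511. Book value $293,270.
Year 6: 4,030 × $29 = $116,870. Book value $176,400.

$69,716; $93,554; $169,882; $37,381; $65,511; $116,870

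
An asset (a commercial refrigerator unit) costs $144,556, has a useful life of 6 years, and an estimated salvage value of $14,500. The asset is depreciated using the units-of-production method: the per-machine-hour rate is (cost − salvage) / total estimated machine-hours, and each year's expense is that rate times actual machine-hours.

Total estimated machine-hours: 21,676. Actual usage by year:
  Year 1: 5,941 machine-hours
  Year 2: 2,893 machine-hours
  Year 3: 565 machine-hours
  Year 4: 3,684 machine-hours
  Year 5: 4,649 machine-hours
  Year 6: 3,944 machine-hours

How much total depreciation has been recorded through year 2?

$53,004

Depreciable base = $144,556 − $14,500 = $130,056.
Rate = $130,056 / 21,676 machine-hours = $6 per machine-hour.
Year 1: 5,941 × $6 = $35,646. Book value $108,910.
Year 2: 2,893 × $6 = $17,358. Book value $91,552.
Accumulated through year 2 = $144,556 − $91,552 = $53,004.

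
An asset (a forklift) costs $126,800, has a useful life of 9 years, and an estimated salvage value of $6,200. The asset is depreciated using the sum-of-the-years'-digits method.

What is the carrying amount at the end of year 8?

$8,880

Depreciable base = $126,800 − $6,200 = $120,600.
Sum of the years' digits = 9+8+7+6+5+4+3+2+1 = 45.
Year 1: $120,600 × 9/45 = $24,120. Book value $102,680.
Year 2: $120,600 × 8/45 = $21,440. Book value $81,240.
Year 3: $120,600 × 7/45 = $18,760. Book value $62,480.
Year 4: $120,600 × 6/45 = $16,080. Book value $46,400.
Year 5: $120,600 × 5/45 = $13,400. Book value $33,000.
Year 6: $120,600 × 4/45 = $10,720. Book value $22,280.
Year 7: $120,600 × 3/45 = $8,040. Book value $14,240.
Year 8: $120,600 × 2/45 = $5,360. Book value $8,880.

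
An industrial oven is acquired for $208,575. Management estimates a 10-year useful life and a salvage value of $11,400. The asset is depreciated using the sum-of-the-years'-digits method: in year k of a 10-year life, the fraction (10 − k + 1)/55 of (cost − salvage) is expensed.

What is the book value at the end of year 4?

Depreciable base = $208,575 − $11,400 = $197,175.
Sum of the years' digits = 10+9+8+7+6+5+4+3+2+1 = 55.
Year 1: $197,175 × 10/55 = $35,850. Book value $172,725.
Year 2: $197,175 × 9/55 = $32,265. Book value $140,460.
Year 3: $197,175 × 8/55 = $28,680. Book value $111,780.
Year 4: $197,175 × 7/55 = $25,095. Book value $86,685.

$86,685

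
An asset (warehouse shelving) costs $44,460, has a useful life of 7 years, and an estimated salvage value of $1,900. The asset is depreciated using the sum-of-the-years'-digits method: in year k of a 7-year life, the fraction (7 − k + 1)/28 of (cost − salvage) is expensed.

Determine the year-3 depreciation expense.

Depreciable base = $44,460 − $1,900 = $42,560.
Sum of the years' digits = 7+6+5+4+3+2+1 = 28.
Year 1: $42,560 × 7/28 = $10,640. Book value $33,820.
Year 2: $42,560 × 6/28 = $9,120. Book value $24,700.
Year 3: $42,560 × 5/28 = $7,600. Book value $17,100.

$7,600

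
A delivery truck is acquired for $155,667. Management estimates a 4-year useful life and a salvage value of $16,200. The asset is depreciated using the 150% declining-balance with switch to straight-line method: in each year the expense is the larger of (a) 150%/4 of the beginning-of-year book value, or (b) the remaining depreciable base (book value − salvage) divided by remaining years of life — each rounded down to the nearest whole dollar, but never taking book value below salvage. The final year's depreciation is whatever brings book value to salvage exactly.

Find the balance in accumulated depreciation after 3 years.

$117,662

Depreciable base = $155,667 − $16,200 = $139,467.
Year 1: DB = ⌊$155,667 × 150%/4⌋ = $58,375; SL = ⌊$139,467/4⌋ = $34,866 → take DB $58,375. Book value $97,292.
Year 2: DB = ⌊$97,292 × 150%/4⌋ = $36,484; SL = ⌊$81,092/3⌋ = $27,030 → take DB $36,484. Book value $60,808.
Year 3: DB = ⌊$60,808 × 150%/4⌋ = $22,803; SL = ⌊$44,608/2⌋ = $22,304 → take DB $22,803. Book value $38,005.
Accumulated through year 3 = $155,667 − $38,005 = $117,662.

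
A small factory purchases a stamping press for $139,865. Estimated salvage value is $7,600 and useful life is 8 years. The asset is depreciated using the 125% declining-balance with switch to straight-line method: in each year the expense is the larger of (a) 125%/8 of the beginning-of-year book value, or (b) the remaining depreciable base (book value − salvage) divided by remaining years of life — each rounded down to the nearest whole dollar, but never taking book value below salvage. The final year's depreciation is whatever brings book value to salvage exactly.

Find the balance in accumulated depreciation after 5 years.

$86,416

Depreciable base = $139,865 − $7,600 = $132,265.
Year 1: DB = ⌊$139,865 × 125%/8⌋ = $21,853; SL = ⌊$132,265/8⌋ = $16,533 → take DB $21,853. Book value $118,012.
Year 2: DB = ⌊$118,012 × 125%/8⌋ = $18,439; SL = ⌊$110,412/7⌋ = $15,773 → take DB $18,439. Book value $99,573.
Year 3: DB = ⌊$99,573 × 125%/8⌋ = $15,558; SL = ⌊$91,973/6⌋ = $15,328 → take DB $15,558. Book value $84,015.
Year 4: DB = ⌊$84,015 × 125%/8⌋ = $13,127; SL = ⌊$76,415/5⌋ = $15,283 → take SL $15,283. Book value $68,732.
Year 5: DB = ⌊$68,732 × 125%/8⌋ = $10,739; SL = ⌊$61,132/4⌋ = $15,283 → take SL $15,283. Book value $53,449.
Accumulated through year 5 = $139,865 − $53,449 = $86,416.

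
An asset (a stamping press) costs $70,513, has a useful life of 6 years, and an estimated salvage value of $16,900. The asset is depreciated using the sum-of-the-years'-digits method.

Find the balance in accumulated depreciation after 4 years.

$45,954

Depreciable base = $70,513 − $16,900 = $53,613.
Sum of the years' digits = 6+5+4+3+2+1 = 21.
Year 1: $53,613 × 6/21 = $15,318. Book value $55,195.
Year 2: $53,613 × 5/21 = $12,765. Book value $42,430.
Year 3: $53,613 × 4/21 = $10,212. Book value $32,218.
Year 4: $53,613 × 3/21 = $7,659. Book value $24,559.
Accumulated through year 4 = $70,513 − $24,559 = $45,954.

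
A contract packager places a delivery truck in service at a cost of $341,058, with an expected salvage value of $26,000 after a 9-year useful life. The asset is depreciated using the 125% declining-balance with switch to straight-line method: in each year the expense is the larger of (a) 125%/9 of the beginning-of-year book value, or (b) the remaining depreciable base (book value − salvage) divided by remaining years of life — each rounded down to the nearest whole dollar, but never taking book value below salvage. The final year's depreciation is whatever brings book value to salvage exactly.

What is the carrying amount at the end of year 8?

$57,963

Depreciable base = $341,058 − $26,000 = $315,058.
Year 1: DB = ⌊$341,058 × 125%/9⌋ = $47,369; SL = ⌊$315,058/9⌋ = $35,006 → take DB $47,369. Book value $293,689.
Year 2: DB = ⌊$293,689 × 125%/9⌋ = $40,790; SL = ⌊$267,689/8⌋ = $33,461 → take DB $40,790. Book value $252,899.
Year 3: DB = ⌊$252,899 × 125%/9⌋ = $35,124; SL = ⌊$226,899/7⌋ = $32,414 → take DB $35,124. Book value $217,775.
Year 4: DB = ⌊$217,775 × 125%/9⌋ = $30,246; SL = ⌊$191,775/6⌋ = $31,962 → take SL $31,962. Book value $185,813.
Year 5: DB = ⌊$185,813 × 125%/9⌋ = $25,807; SL = ⌊$159,813/5⌋ = $31,962 → take SL $31,962. Book value $153,851.
Year 6: DB = ⌊$153,851 × 125%/9⌋ = $21,368; SL = ⌊$127,851/4⌋ = $31,962 → take SL $31,962. Book value $121,889.
Year 7: DB = ⌊$121,889 × 125%/9⌋ = $16,929; SL = ⌊$95,889/3⌋ = $31,963 → take SL $31,963. Book value $89,926.
Year 8: DB = ⌊$89,926 × 125%/9⌋ = $12,489; SL = ⌊$63,926/2⌋ = $31,963 → take SL $31,963. Book value $57,963.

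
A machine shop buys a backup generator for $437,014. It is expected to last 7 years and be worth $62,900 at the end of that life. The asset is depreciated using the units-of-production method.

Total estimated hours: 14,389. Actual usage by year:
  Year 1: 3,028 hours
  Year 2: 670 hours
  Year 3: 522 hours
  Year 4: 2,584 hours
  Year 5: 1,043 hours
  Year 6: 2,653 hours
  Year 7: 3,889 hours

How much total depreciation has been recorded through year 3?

$109,720

Depreciable base = $437,014 − $62,900 = $374,114.
Rate = $374,114 / 14,389 hours = $26 per hour.
Year 1: 3,028 × $26 = $78,728. Book value $358,286.
Year 2: 670 × $26 = $17,420. Book value $340,866.
Year 3: 522 × $26 = $13,572. Book value $327,294.
Accumulated through year 3 = $437,014 − $327,294 = $109,720.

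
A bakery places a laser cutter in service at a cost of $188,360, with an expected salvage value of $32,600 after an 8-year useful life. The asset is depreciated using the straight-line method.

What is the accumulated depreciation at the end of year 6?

$116,820

Depreciable base = $188,360 − $32,600 = $155,760.
Annual expense = $155,760 / 8 = $19,470.
End of year 1: book value $168,890.
End of year 2: book value $149,420.
End of year 3: book value $129,950.
End of year 4: book value $110,480.
End of year 5: book value $91,010.
End of year 6: book value $71,540.
Accumulated through year 6 = $188,360 − $71,540 = $116,820.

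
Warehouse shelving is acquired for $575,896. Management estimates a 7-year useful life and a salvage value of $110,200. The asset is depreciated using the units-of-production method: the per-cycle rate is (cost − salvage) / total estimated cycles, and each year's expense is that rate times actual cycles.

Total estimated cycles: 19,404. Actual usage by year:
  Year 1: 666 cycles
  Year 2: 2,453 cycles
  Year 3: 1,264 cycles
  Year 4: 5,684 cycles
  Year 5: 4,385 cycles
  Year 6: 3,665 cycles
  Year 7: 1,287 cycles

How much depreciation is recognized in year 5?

Depreciable base = $575,896 − $110,200 = $465,696.
Rate = $465,696 / 19,404 cycles = $24 per cycle.
Year 1: 666 × $24 = $15,984. Book value $559,912.
Year 2: 2,453 × $24 = $58,872. Book value $501,040.
Year 3: 1,264 × $24 = $30,336. Book value $470,704.
Year 4: 5,684 × $24 = $136,416. Book value $334,288.
Year 5: 4,385 × $24 = $105,240. Book value $229,048.

$105,240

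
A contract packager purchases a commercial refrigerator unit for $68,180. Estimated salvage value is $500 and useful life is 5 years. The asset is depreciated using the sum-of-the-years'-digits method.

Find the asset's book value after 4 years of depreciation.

$5,012

Depreciable base = $68,180 − $500 = $67,680.
Sum of the years' digits = 5+4+3+2+1 = 15.
Year 1: $67,680 × 5/15 = $22,560. Book value $45,620.
Year 2: $67,680 × 4/15 = $18,048. Book value $27,572.
Year 3: $67,680 × 3/15 = $13,536. Book value $14,036.
Year 4: $67,680 × 2/15 = $9,024. Book value $5,012.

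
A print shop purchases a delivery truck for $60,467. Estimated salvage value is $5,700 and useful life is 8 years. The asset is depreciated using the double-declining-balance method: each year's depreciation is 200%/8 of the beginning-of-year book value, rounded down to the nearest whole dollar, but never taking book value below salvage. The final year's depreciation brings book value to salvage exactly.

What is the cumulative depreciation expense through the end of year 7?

$52,394

Depreciable base = $60,467 − $5,700 = $54,767.
Year 1: ⌊$60,467 × 200%/8⌋ = $15,116. Book value $45,351.
Year 2: ⌊$45,351 × 200%/8⌋ = $11,337. Book value $34,014.
Year 3: ⌊$34,014 × 200%/8⌋ = $8,503. Book value $25,511.
Year 4: ⌊$25,511 × 200%/8⌋ = $6,377. Book value $19,134.
Year 5: ⌊$19,134 × 200%/8⌋ = $4,783. Book value $14,351.
Year 6: ⌊$14,351 × 200%/8⌋ = $3,587. Book value $10,764.
Year 7: ⌊$10,764 × 200%/8⌋ = $2,691. Book value $8,073.
Accumulated through year 7 = $60,467 − $8,073 = $52,394.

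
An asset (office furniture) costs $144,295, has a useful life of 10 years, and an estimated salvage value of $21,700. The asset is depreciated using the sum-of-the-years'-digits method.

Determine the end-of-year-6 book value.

Depreciable base = $144,295 − $21,700 = $122,595.
Sum of the years' digits = 10+9+8+7+6+5+4+3+2+1 = 55.
Year 1: $122,595 × 10/55 = $22,290. Book value $122,005.
Year 2: $122,595 × 9/55 = $20,061. Book value $101,944.
Year 3: $122,595 × 8/55 = $17,832. Book value $84,112.
Year 4: $122,595 × 7/55 = $15,603. Book value $68,509.
Year 5: $122,595 × 6/55 = $13,374. Book value $55,135.
Year 6: $122,595 × 5/55 = $11,145. Book value $43,990.

$43,990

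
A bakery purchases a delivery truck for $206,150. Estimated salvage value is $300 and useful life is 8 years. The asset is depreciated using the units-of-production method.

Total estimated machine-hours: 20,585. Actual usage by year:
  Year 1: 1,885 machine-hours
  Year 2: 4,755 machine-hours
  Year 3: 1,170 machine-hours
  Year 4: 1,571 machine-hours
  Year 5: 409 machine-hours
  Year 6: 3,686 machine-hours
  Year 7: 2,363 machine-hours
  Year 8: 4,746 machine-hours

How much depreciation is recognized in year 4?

Depreciable base = $206,150 − $300 = $205,850.
Rate = $205,850 / 20,585 machine-hours = $10 per machine-hour.
Year 1: 1,885 × $10 = $18,850. Book value $187,300.
Year 2: 4,755 × $10 = $47,550. Book value $139,750.
Year 3: 1,170 × $10 = $11,700. Book value $128,050.
Year 4: 1,571 × $10 = $15,710. Book value $112,340.

$15,710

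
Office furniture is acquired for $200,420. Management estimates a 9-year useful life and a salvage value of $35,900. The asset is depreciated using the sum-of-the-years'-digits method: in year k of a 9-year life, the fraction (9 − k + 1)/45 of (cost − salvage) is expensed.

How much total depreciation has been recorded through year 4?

Depreciable base = $200,420 − $35,900 = $164,520.
Sum of the years' digits = 9+8+7+6+5+4+3+2+1 = 45.
Year 1: $164,520 × 9/45 = $32,904. Book value $167,516.
Year 2: $164,520 × 8/45 = $29,248. Book value $138,268.
Year 3: $164,520 × 7/45 = $25,592. Book value $112,676.
Year 4: $164,520 × 6/45 = $21,936. Book value $90,740.
Accumulated through year 4 = $200,420 − $90,740 = $109,680.

$109,680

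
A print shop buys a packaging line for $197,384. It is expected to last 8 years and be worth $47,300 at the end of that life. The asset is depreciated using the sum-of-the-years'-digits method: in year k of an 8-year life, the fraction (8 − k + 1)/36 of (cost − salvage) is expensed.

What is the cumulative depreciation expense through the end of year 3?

Depreciable base = $197,384 − $47,300 = $150,084.
Sum of the years' digits = 8+7+6+5+4+3+2+1 = 36.
Year 1: $150,084 × 8/36 = $33,352. Book value $164,032.
Year 2: $150,084 × 7/36 = $29,183. Book value $134,849.
Year 3: $150,084 × 6/36 = $25,014. Book value $109,835.
Accumulated through year 3 = $197,384 − $109,835 = $87,549.

$87,549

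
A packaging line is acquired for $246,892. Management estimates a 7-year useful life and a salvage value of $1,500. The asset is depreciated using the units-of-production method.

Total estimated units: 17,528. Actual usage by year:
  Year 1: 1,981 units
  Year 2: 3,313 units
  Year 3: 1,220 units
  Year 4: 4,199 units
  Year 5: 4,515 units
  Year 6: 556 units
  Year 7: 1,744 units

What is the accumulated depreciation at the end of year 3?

Depreciable base = $246,892 − $1,500 = $245,392.
Rate = $245,392 / 17,528 units = $14 per unit.
Year 1: 1,981 × $14 = $27,734. Book value $219,158.
Year 2: 3,313 × $14 = $46,382. Book value $172,776.
Year 3: 1,220 × $14 = $17,080. Book value $155,696.
Accumulated through year 3 = $246,892 − $155,696 = $91,196.

$91,196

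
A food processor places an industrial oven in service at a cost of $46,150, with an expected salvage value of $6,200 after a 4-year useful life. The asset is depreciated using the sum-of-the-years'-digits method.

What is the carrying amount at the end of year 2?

$18,185

Depreciable base = $46,150 − $6,200 = $39,950.
Sum of the years' digits = 4+3+2+1 = 10.
Year 1: $39,950 × 4/10 = $15,980. Book value $30,170.
Year 2: $39,950 × 3/10 = $11,985. Book value $18,185.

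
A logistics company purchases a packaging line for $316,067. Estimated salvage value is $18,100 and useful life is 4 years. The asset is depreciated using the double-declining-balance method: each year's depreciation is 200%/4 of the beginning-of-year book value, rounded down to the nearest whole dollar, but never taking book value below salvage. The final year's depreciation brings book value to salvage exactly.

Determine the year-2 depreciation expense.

Depreciable base = $316,067 − $18,100 = $297,967.
Year 1: ⌊$316,067 × 200%/4⌋ = $158,033. Book value $158,034.
Year 2: ⌊$158,034 × 200%/4⌋ = $79,017. Book value $79,017.

$79,017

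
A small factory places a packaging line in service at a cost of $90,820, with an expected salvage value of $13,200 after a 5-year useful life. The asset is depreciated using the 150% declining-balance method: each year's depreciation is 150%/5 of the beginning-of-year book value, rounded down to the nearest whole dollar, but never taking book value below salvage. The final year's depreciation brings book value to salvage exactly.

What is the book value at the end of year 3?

Depreciable base = $90,820 − $13,200 = $77,620.
Year 1: ⌊$90,820 × 150%/5⌋ = $27,246. Book value $63,574.
Year 2: ⌊$63,574 × 150%/5⌋ = $19,072. Book value $44,502.
Year 3: ⌊$44,502 × 150%/5⌋ = $13,350. Book value $31,152.

$31,152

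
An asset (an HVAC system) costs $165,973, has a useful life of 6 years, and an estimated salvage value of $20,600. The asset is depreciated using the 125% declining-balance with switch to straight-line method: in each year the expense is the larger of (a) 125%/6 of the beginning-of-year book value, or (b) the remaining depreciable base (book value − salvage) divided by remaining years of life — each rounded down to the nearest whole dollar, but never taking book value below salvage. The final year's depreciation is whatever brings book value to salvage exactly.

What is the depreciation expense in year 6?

Depreciable base = $165,973 − $20,600 = $145,373.
Year 1: DB = ⌊$165,973 × 125%/6⌋ = $34,577; SL = ⌊$145,373/6⌋ = $24,228 → take DB $34,577. Book value $131,396.
Year 2: DB = ⌊$131,396 × 125%/6⌋ = $27,374; SL = ⌊$110,796/5⌋ = $22,159 → take DB $27,374. Book value $104,022.
Year 3: DB = ⌊$104,022 × 125%/6⌋ = $21,671; SL = ⌊$83,422/4⌋ = $20,855 → take DB $21,671. Book value $82,351.
Year 4: DB = ⌊$82,351 × 125%/6⌋ = $17,156; SL = ⌊$61,751/3⌋ = $20,583 → take SL $20,583. Book value $61,768.
Year 5: DB = ⌊$61,768 × 125%/6⌋ = $12,868; SL = ⌊$41,168/2⌋ = $20,584 → take SL $20,584. Book value $41,184.
Year 6 (final): $41,184 − $20,600 = $20,584. Book value $20,600.

$20,584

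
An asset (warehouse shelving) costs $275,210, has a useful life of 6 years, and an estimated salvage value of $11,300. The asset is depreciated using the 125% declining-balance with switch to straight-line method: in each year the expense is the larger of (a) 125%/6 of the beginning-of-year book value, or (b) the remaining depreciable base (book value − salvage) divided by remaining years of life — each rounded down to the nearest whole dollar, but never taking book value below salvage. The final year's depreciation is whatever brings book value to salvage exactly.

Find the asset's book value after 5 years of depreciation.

$51,597

Depreciable base = $275,210 − $11,300 = $263,910.
Year 1: DB = ⌊$275,210 × 125%/6⌋ = $57,335; SL = ⌊$263,910/6⌋ = $43,985 → take DB $57,335. Book value $217,875.
Year 2: DB = ⌊$217,875 × 125%/6⌋ = $45,390; SL = ⌊$206,575/5⌋ = $41,315 → take DB $45,390. Book value $172,485.
Year 3: DB = ⌊$172,485 × 125%/6⌋ = $35,934; SL = ⌊$161,185/4⌋ = $40,296 → take SL $40,296. Book value $132,189.
Year 4: DB = ⌊$132,189 × 125%/6⌋ = $27,539; SL = ⌊$120,889/3⌋ = $40,296 → take SL $40,296. Book value $91,893.
Year 5: DB = ⌊$91,893 × 125%/6⌋ = $19,144; SL = ⌊$80,593/2⌋ = $40,296 → take SL $40,296. Book value $51,597.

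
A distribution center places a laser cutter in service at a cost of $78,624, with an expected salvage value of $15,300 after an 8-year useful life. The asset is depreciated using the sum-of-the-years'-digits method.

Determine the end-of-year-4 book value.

Depreciable base = $78,624 − $15,300 = $63,324.
Sum of the years' digits = 8+7+6+5+4+3+2+1 = 36.
Year 1: $63,324 × 8/36 = $14,072. Book value $64,552.
Year 2: $63,324 × 7/36 = $12,313. Book value $52,239.
Year 3: $63,324 × 6/36 = $10,554. Book value $41,685.
Year 4: $63,324 × 5/36 = $8,795. Book value $32,890.

$32,890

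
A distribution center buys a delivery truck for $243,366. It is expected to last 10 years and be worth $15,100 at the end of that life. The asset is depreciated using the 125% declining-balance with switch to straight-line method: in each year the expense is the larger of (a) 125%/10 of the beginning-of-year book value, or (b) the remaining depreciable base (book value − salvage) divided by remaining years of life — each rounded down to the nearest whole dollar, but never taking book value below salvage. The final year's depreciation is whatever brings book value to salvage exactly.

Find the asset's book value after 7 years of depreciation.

$78,502

Depreciable base = $243,366 − $15,100 = $228,266.
Year 1: DB = ⌊$243,366 × 125%/10⌋ = $30,420; SL = ⌊$228,266/10⌋ = $22,826 → take DB $30,420. Book value $212,946.
Year 2: DB = ⌊$212,946 × 125%/10⌋ = $26,618; SL = ⌊$197,846/9⌋ = $21,982 → take DB $26,618. Book value $186,328.
Year 3: DB = ⌊$186,328 × 125%/10⌋ = $23,291; SL = ⌊$171,228/8⌋ = $21,403 → take DB $23,291. Book value $163,037.
Year 4: DB = ⌊$163,037 × 125%/10⌋ = $20,379; SL = ⌊$147,937/7⌋ = $21,133 → take SL $21,133. Book value $141,904.
Year 5: DB = ⌊$141,904 × 125%/10⌋ = $17,738; SL = ⌊$126,804/6⌋ = $21,134 → take SL $21,134. Book value $120,770.
Year 6: DB = ⌊$120,770 × 125%/10⌋ = $15,096; SL = ⌊$105,670/5⌋ = $21,134 → take SL $21,134. Book value $99,636.
Year 7: DB = ⌊$99,636 × 125%/10⌋ = $12,454; SL = ⌊$84,536/4⌋ = $21,134 → take SL $21,134. Book value $78,502.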